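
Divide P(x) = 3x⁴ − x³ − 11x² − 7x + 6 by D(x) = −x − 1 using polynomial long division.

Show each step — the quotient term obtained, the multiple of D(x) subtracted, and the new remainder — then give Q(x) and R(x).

Q(x) = −3x³ + 4x² + 7x; R(x) = 6

Step 1: lead(3x⁴ − x³ − 11x² − 7x + 6) ÷ lead(D) = 3x⁴ ÷ −x = −3x³. Subtract (−3x³)·D = 3x⁴ + 3x³. Remainder: −4x³ − 11x² − 7x + 6.
Step 2: lead(−4x³ − 11x² − 7x + 6) ÷ lead(D) = −4x³ ÷ −x = 4x². Subtract (4x²)·D = −4x³ − 4x². Remainder: −7x² − 7x + 6.
Step 3: lead(−7x² − 7x + 6) ÷ lead(D) = −7x² ÷ −x = 7x. Subtract (7x)·D = −7x² − 7x. Remainder: 6.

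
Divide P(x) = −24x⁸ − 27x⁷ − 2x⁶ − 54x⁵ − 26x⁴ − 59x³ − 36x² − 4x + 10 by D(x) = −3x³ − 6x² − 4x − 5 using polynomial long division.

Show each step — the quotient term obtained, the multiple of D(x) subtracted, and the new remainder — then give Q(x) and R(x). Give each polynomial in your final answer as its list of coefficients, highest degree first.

Q = [8, -7, 4, 6, 3, -1]; R = [7, 5]

Step 1: lead(−24x⁸ − 27x⁷ − 2x⁶ − 54x⁵ − 26x⁴ − 59x³ − 36x² − 4x + 10) ÷ lead(D) = −24x⁸ ÷ −3x³ = 8x⁵. Subtract (8x⁵)·D = −24x⁸ − 48x⁷ − 32x⁶ − 40x⁵. Remainder: 21x⁷ + 30x⁶ − 14x⁵ − 26x⁴ − 59x³ − 36x² − 4x + 10.
Step 2: lead(21x⁷ + 30x⁶ − 14x⁵ − 26x⁴ − 59x³ − 36x² − 4x + 10) ÷ lead(D) = 21x⁷ ÷ −3x³ = −7x⁴. Subtract (−7x⁴)·D = 21x⁷ + 42x⁶ + 28x⁵ + 35x⁴. Remainder: −12x⁶ − 42x⁵ − 61x⁴ − 59x³ − 36x² − 4x + 10.
Step 3: lead(−12x⁶ − 42x⁵ − 61x⁴ − 59x³ − 36x² − 4x + 10) ÷ lead(D) = −12x⁶ ÷ −3x³ = 4x³. Subtract (4x³)·D = −12x⁶ − 24x⁵ − 16x⁴ − 20x³. Remainder: −18x⁵ − 45x⁴ − 39x³ − 36x² − 4x + 10.
Step 4: lead(−18x⁵ − 45x⁴ − 39x³ − 36x² − 4x + 10) ÷ lead(D) = −18x⁵ ÷ −3x³ = 6x². Subtract (6x²)·D = −18x⁵ − 36x⁴ − 24x³ − 30x². Remainder: −9x⁴ − 15x³ − 6x² − 4x + 10.
Step 5: lead(−9x⁴ − 15x³ − 6x² − 4x + 10) ÷ lead(D) = −9x⁴ ÷ −3x³ = 3x. Subtract (3x)·D = −9x⁴ − 18x³ − 12x² − 15x. Remainder: 3x³ + 6x² + 11x + 10.
Step 6: lead(3x³ + 6x² + 11x + 10) ÷ lead(D) = 3x³ ÷ −3x³ = −1. Subtract (−1)·D = 3x³ + 6x² + 4x + 5. Remainder: 7x + 5.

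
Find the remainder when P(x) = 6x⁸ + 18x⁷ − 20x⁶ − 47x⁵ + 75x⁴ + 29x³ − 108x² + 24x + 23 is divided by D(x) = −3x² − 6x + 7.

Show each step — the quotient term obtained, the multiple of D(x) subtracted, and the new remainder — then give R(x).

R(x) = 2

Step 1: lead(6x⁸ + 18x⁷ − 20x⁶ − 47x⁵ + 75x⁴ + 29x³ − 108x² + 24x + 23) ÷ lead(D) = 6x⁸ ÷ −3x² = −2x⁶. Subtract (−2x⁶)·D = 6x⁸ + 12x⁷ − 14x⁶. Remainder: 6x⁷ − 6x⁶ − 47x⁵ + 75x⁴ + 29x³ − 108x² + 24x + 23.
Step 2: lead(6x⁷ − 6x⁶ − 47x⁵ + 75x⁴ + 29x³ − 108x² + 24x + 23) ÷ lead(D) = 6x⁷ ÷ −3x² = −2x⁵. Subtract (−2x⁵)·D = 6x⁷ + 12x⁶ − 14x⁵. Remainder: −18x⁶ − 33x⁵ + 75x⁴ + 29x³ − 108x² + 24x + 23.
Step 3: lead(−18x⁶ − 33x⁵ + 75x⁴ + 29x³ − 108x² + 24x + 23) ÷ lead(D) = −18x⁶ ÷ −3x² = 6x⁴. Subtract (6x⁴)·D = −18x⁶ − 36x⁵ + 42x⁴. Remainder: 3x⁵ + 33x⁴ + 29x³ − 108x² + 24x + 23.
Step 4: lead(3x⁵ + 33x⁴ + 29x³ − 108x² + 24x + 23) ÷ lead(D) = 3x⁵ ÷ −3x² = −x³. Subtract (−x³)·D = 3x⁵ + 6x⁴ − 7x³. Remainder: 27x⁴ + 36x³ − 108x² + 24x + 23.
Step 5: lead(27x⁴ + 36x³ − 108x² + 24x + 23) ÷ lead(D) = 27x⁴ ÷ −3x² = −9x². Subtract (−9x²)·D = 27x⁴ + 54x³ − 63x². Remainder: −18x³ − 45x² + 24x + 23.
Step 6: lead(−18x³ − 45x² + 24x + 23) ÷ lead(D) = −18x³ ÷ −3x² = 6x. Subtract (6x)·D = −18x³ − 36x² + 42x. Remainder: −9x² − 18x + 23.
Step 7: lead(−9x² − 18x + 23) ÷ lead(D) = −9x² ÷ −3x² = 3. Subtract (3)·D = −9x² − 18x + 21. Remainder: 2.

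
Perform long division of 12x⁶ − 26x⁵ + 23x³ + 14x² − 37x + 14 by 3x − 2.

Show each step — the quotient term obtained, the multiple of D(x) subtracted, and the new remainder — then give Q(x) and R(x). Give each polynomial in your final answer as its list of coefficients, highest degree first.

Q = [4, -6, -4, 5, 8, -7]; R = [0]

Step 1: lead(12x⁶ − 26x⁵ + 23x³ + 14x² − 37x + 14) ÷ lead(D) = 12x⁶ ÷ 3x = 4x⁵. Subtract (4x⁵)·D = 12x⁶ − 8x⁵. Remainder: −18x⁵ + 23x³ + 14x² − 37x + 14.
Step 2: lead(−18x⁵ + 23x³ + 14x² − 37x + 14) ÷ lead(D) = −18x⁵ ÷ 3x = −6x⁴. Subtract (−6x⁴)·D = −18x⁵ + 12x⁴. Remainder: −12x⁴ + 23x³ + 14x² − 37x + 14.
Step 3: lead(−12x⁴ + 23x³ + 14x² − 37x + 14) ÷ lead(D) = −12x⁴ ÷ 3x = −4x³. Subtract (−4x³)·D = −12x⁴ + 8x³. Remainder: 15x³ + 14x² − 37x + 14.
Step 4: lead(15x³ + 14x² − 37x + 14) ÷ lead(D) = 15x³ ÷ 3x = 5x². Subtract (5x²)·D = 15x³ − 10x². Remainder: 24x² − 37x + 14.
Step 5: lead(24x² − 37x + 14) ÷ lead(D) = 24x² ÷ 3x = 8x. Subtract (8x)·D = 24x² − 16x. Remainder: −21x + 14.
Step 6: lead(−21x + 14) ÷ lead(D) = −21x ÷ 3x = −7. Subtract (−7)·D = −21x + 14. Remainder: 0.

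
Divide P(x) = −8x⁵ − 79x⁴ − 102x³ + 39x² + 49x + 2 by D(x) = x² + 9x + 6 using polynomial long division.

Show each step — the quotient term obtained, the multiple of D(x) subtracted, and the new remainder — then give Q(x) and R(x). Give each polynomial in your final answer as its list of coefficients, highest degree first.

Step 1: lead(−8x⁵ − 79x⁴ − 102x³ + 39x² + 49x + 2) ÷ lead(D) = −8x⁵ ÷ x² = −8x³. Subtract (−8x³)·D = −8x⁵ − 72x⁴ − 48x³. Remainder: −7x⁴ − 54x³ + 39x² + 49x + 2.
Step 2: lead(−7x⁴ − 54x³ + 39x² + 49x + 2) ÷ lead(D) = −7x⁴ ÷ x² = −7x². Subtract (−7x²)·D = −7x⁴ − 63x³ − 42x². Remainder: 9x³ + 81x² + 49x + 2.
Step 3: lead(9x³ + 81x² + 49x + 2) ÷ lead(D) = 9x³ ÷ x² = 9x. Subtract (9x)·D = 9x³ + 81x² + 54x. Remainder: −5x + 2.

Q = [-8, -7, 9, 0]; R = [-5, 2]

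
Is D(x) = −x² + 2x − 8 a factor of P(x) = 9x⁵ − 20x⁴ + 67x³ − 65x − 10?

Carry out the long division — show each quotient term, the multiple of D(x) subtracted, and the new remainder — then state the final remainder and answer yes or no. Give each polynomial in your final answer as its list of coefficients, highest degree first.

R = [3, 6], so D(x) is not a factor of P(x). no

Step 1: lead(9x⁵ − 20x⁴ + 67x³ − 65x − 10) ÷ lead(D) = 9x⁵ ÷ −x² = −9x³. Subtract (−9x³)·D = 9x⁵ − 18x⁴ + 72x³. Remainder: −2x⁴ − 5x³ − 65x − 10.
Step 2: lead(−2x⁴ − 5x³ − 65x − 10) ÷ lead(D) = −2x⁴ ÷ −x² = 2x². Subtract (2x²)·D = −2x⁴ + 4x³ − 16x². Remainder: −9x³ + 16x² − 65x − 10.
Step 3: lead(−9x³ + 16x² − 65x − 10) ÷ lead(D) = −9x³ ÷ −x² = 9x. Subtract (9x)·D = −9x³ + 18x² − 72x. Remainder: −2x² + 7x − 10.
Step 4: lead(−2x² + 7x − 10) ÷ lead(D) = −2x² ÷ −x² = 2. Subtract (2)·D = −2x² + 4x − 16. Remainder: 3x + 6.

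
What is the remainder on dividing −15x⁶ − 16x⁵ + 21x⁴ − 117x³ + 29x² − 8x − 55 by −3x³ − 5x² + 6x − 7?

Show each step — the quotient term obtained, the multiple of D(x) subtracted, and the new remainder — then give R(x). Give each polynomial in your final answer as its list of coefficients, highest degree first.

Step 1: lead(−15x⁶ − 16x⁵ + 21x⁴ − 117x³ + 29x² − 8x − 55) ÷ lead(D) = −15x⁶ ÷ −3x³ = 5x³. Subtract (5x³)·D = −15x⁶ − 25x⁵ + 30x⁴ − 35x³. Remainder: 9x⁵ − 9x⁴ − 82x³ + 29x² − 8x − 55.
Step 2: lead(9x⁵ − 9x⁴ − 82x³ + 29x² − 8x − 55) ÷ lead(D) = 9x⁵ ÷ −3x³ = −3x². Subtract (−3x²)·D = 9x⁵ + 15x⁴ − 18x³ + 21x². Remainder: −24x⁴ − 64x³ + 8x² − 8x − 55.
Step 3: lead(−24x⁴ − 64x³ + 8x² − 8x − 55) ÷ lead(D) = −24x⁴ ÷ −3x³ = 8x. Subtract (8x)·D = −24x⁴ − 40x³ + 48x² − 56x. Remainder: −24x³ − 40x² + 48x − 55.
Step 4: lead(−24x³ − 40x² + 48x − 55) ÷ lead(D) = −24x³ ÷ −3x³ = 8. Subtract (8)·D = −24x³ − 40x² + 48x − 56. Remainder: 1.

R = [1]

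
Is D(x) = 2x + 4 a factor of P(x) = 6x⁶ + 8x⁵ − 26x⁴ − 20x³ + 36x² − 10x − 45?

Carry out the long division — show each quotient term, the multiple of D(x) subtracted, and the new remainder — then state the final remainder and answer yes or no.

Step 1: lead(6x⁶ + 8x⁵ − 26x⁴ − 20x³ + 36x² − 10x − 45) ÷ lead(D) = 6x⁶ ÷ 2x = 3x⁵. Subtract (3x⁵)·D = 6x⁶ + 12x⁵. Remainder: −4x⁵ − 26x⁴ − 20x³ + 36x² − 10x − 45.
Step 2: lead(−4x⁵ − 26x⁴ − 20x³ + 36x² − 10x − 45) ÷ lead(D) = −4x⁵ ÷ 2x = −2x⁴. Subtract (−2x⁴)·D = −4x⁵ − 8x⁴. Remainder: −18x⁴ − 20x³ + 36x² − 10x − 45.
Step 3: lead(−18x⁴ − 20x³ + 36x² − 10x − 45) ÷ lead(D) = −18x⁴ ÷ 2x = −9x³. Subtract (−9x³)·D = −18x⁴ − 36x³. Remainder: 16x³ + 36x² − 10x − 45.
Step 4: lead(16x³ + 36x² − 10x − 45) ÷ lead(D) = 16x³ ÷ 2x = 8x². Subtract (8x²)·D = 16x³ + 32x². Remainder: 4x² − 10x − 45.
Step 5: lead(4x² − 10x − 45) ÷ lead(D) = 4x² ÷ 2x = 2x. Subtract (2x)·D = 4x² + 8x. Remainder: −18x − 45.
Step 6: lead(−18x − 45) ÷ lead(D) = −18x ÷ 2x = −9. Subtract (−9)·D = −18x − 36. Remainder: −9.

R(x) = −9, so D(x) is not a factor of P(x). no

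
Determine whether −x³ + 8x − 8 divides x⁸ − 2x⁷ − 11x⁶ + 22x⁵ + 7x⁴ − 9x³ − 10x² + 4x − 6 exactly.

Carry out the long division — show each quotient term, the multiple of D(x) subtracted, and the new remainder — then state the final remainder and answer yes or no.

Step 1: lead(x⁸ − 2x⁷ − 11x⁶ + 22x⁵ + 7x⁴ − 9x³ − 10x² + 4x − 6) ÷ lead(D) = x⁸ ÷ −x³ = −x⁵. Subtract (−x⁵)·D = x⁸ − 8x⁶ + 8x⁵. Remainder: −2x⁷ − 3x⁶ + 14x⁵ + 7x⁴ − 9x³ − 10x² + 4x − 6.
Step 2: lead(−2x⁷ − 3x⁶ + 14x⁵ + 7x⁴ − 9x³ − 10x² + 4x − 6) ÷ lead(D) = −2x⁷ ÷ −x³ = 2x⁴. Subtract (2x⁴)·D = −2x⁷ + 16x⁵ − 16x⁴. Remainder: −3x⁶ − 2x⁵ + 23x⁴ − 9x³ − 10x² + 4x − 6.
Step 3: lead(−3x⁶ − 2x⁵ + 23x⁴ − 9x³ − 10x² + 4x − 6) ÷ lead(D) = −3x⁶ ÷ −x³ = 3x³. Subtract (3x³)·D = −3x⁶ + 24x⁴ − 24x³. Remainder: −2x⁵ − x⁴ + 15x³ − 10x² + 4x − 6.
Step 4: lead(−2x⁵ − x⁴ + 15x³ − 10x² + 4x − 6) ÷ lead(D) = −2x⁵ ÷ −x³ = 2x². Subtract (2x²)·D = −2x⁵ + 16x³ − 16x². Remainder: −x⁴ − x³ + 6x² + 4x − 6.
Step 5: lead(−x⁴ − x³ + 6x² + 4x − 6) ÷ lead(D) = −x⁴ ÷ −x³ = x. Subtract (x)·D = −x⁴ + 8x² − 8x. Remainder: −x³ − 2x² + 12x − 6.
Step 6: lead(−x³ − 2x² + 12x − 6) ÷ lead(D) = −x³ ÷ −x³ = 1. Subtract (1)·D = −x³ + 8x − 8. Remainder: −2x² + 4x + 2.

R(x) = −2x² + 4x + 2, so D(x) is not a factor of P(x). no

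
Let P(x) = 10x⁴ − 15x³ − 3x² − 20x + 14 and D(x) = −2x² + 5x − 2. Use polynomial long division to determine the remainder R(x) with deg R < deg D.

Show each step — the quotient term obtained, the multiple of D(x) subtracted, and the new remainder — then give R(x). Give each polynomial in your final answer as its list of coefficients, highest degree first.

Step 1: lead(10x⁴ − 15x³ − 3x² − 20x + 14) ÷ lead(D) = 10x⁴ ÷ −2x² = −5x². Subtract (−5x²)·D = 10x⁴ − 25x³ + 10x². Remainder: 10x³ − 13x² − 20x + 14.
Step 2: lead(10x³ − 13x² − 20x + 14) ÷ lead(D) = 10x³ ÷ −2x² = −5x. Subtract (−5x)·D = 10x³ − 25x² + 10x. Remainder: 12x² − 30x + 14.
Step 3: lead(12x² − 30x + 14) ÷ lead(D) = 12x² ÷ −2x² = −6. Subtract (−6)·D = 12x² − 30x + 12. Remainder: 2.

R = [2]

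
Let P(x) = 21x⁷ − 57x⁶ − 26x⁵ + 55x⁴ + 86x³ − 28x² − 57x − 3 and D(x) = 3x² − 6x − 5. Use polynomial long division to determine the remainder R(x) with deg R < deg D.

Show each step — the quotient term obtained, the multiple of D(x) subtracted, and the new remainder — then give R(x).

Step 1: lead(21x⁷ − 57x⁶ − 26x⁵ + 55x⁴ + 86x³ − 28x² − 57x − 3) ÷ lead(D) = 21x⁷ ÷ 3x² = 7x⁵. Subtract (7x⁵)·D = 21x⁷ − 42x⁶ − 35x⁵. Remainder: −15x⁶ + 9x⁵ + 55x⁴ + 86x³ − 28x² − 57x − 3.
Step 2: lead(−15x⁶ + 9x⁵ + 55x⁴ + 86x³ − 28x² − 57x − 3) ÷ lead(D) = −15x⁶ ÷ 3x² = −5x⁴. Subtract (−5x⁴)·D = −15x⁶ + 30x⁵ + 25x⁴. Remainder: −21x⁵ + 30x⁴ + 86x³ − 28x² − 57x − 3.
Step 3: lead(−21x⁵ + 30x⁴ + 86x³ − 28x² − 57x − 3) ÷ lead(D) = −21x⁵ ÷ 3x² = −7x³. Subtract (−7x³)·D = −21x⁵ + 42x⁴ + 35x³. Remainder: −12x⁴ + 51x³ − 28x² − 57x − 3.
Step 4: lead(−12x⁴ + 51x³ − 28x² − 57x − 3) ÷ lead(D) = −12x⁴ ÷ 3x² = −4x². Subtract (−4x²)·D = −12x⁴ + 24x³ + 20x². Remainder: 27x³ − 48x² − 57x − 3.
Step 5: lead(27x³ − 48x² − 57x − 3) ÷ lead(D) = 27x³ ÷ 3x² = 9x. Subtract (9x)·D = 27x³ − 54x² − 45x. Remainder: 6x² − 12x − 3.
Step 6: lead(6x² − 12x − 3) ÷ lead(D) = 6x² ÷ 3x² = 2. Subtract (2)·D = 6x² − 12x − 10. Remainder: 7.

R(x) = 7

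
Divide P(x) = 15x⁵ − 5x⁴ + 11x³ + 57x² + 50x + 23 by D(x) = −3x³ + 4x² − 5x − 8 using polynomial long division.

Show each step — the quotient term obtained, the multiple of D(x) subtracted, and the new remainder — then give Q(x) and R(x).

Step 1: lead(15x⁵ − 5x⁴ + 11x³ + 57x² + 50x + 23) ÷ lead(D) = 15x⁵ ÷ −3x³ = −5x². Subtract (−5x²)·D = 15x⁵ − 20x⁴ + 25x³ + 40x². Remainder: 15x⁴ − 14x³ + 17x² + 50x + 23.
Step 2: lead(15x⁴ − 14x³ + 17x² + 50x + 23) ÷ lead(D) = 15x⁴ ÷ −3x³ = −5x. Subtract (−5x)·D = 15x⁴ − 20x³ + 25x² + 40x. Remainder: 6x³ − 8x² + 10x + 23.
Step 3: lead(6x³ − 8x² + 10x + 23) ÷ lead(D) = 6x³ ÷ −3x³ = −2. Subtract (−2)·D = 6x³ − 8x² + 10x + 16. Remainder: 7.

Q(x) = −5x² − 5x − 2; R(x) = 7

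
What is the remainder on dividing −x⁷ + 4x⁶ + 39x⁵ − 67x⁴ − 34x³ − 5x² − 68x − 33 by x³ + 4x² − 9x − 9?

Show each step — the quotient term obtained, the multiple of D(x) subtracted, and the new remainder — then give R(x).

Step 1: lead(−x⁷ + 4x⁶ + 39x⁵ − 67x⁴ − 34x³ − 5x² − 68x − 33) ÷ lead(D) = −x⁷ ÷ x³ = −x⁴. Subtract (−x⁴)·D = −x⁷ − 4x⁶ + 9x⁵ + 9x⁴. Remainder: 8x⁶ + 30x⁵ − 76x⁴ − 34x³ − 5x² − 68x − 33.
Step 2: lead(8x⁶ + 30x⁵ − 76x⁴ − 34x³ − 5x² − 68x − 33) ÷ lead(D) = 8x⁶ ÷ x³ = 8x³. Subtract (8x³)·D = 8x⁶ + 32x⁵ − 72x⁴ − 72x³. Remainder: −2x⁵ − 4x⁴ + 38x³ − 5x² − 68x − 33.
Step 3: lead(−2x⁵ − 4x⁴ + 38x³ − 5x² − 68x − 33) ÷ lead(D) = −2x⁵ ÷ x³ = −2x². Subtract (−2x²)·D = −2x⁵ − 8x⁴ + 18x³ + 18x². Remainder: 4x⁴ + 20x³ − 23x² − 68x − 33.
Step 4: lead(4x⁴ + 20x³ − 23x² − 68x − 33) ÷ lead(D) = 4x⁴ ÷ x³ = 4x. Subtract (4x)·D = 4x⁴ + 16x³ − 36x² − 36x. Remainder: 4x³ + 13x² − 32x − 33.
Step 5: lead(4x³ + 13x² − 32x − 33) ÷ lead(D) = 4x³ ÷ x³ = 4. Subtract (4)·D = 4x³ + 16x² − 36x − 36. Remainder: −3x² + 4x + 3.

R(x) = −3x² + 4x + 3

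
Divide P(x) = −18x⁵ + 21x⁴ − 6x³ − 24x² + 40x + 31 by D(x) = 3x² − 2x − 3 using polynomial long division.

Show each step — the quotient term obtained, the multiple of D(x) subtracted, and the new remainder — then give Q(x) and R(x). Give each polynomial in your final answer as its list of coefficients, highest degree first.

Q = [-6, 3, -6, -9]; R = [4, 4]

Step 1: lead(−18x⁵ + 21x⁴ − 6x³ − 24x² + 40x + 31) ÷ lead(D) = −18x⁵ ÷ 3x² = −6x³. Subtract (−6x³)·D = −18x⁵ + 12x⁴ + 18x³. Remainder: 9x⁴ − 24x³ − 24x² + 40x + 31.
Step 2: lead(9x⁴ − 24x³ − 24x² + 40x + 31) ÷ lead(D) = 9x⁴ ÷ 3x² = 3x². Subtract (3x²)·D = 9x⁴ − 6x³ − 9x². Remainder: −18x³ − 15x² + 40x + 31.
Step 3: lead(−18x³ − 15x² + 40x + 31) ÷ lead(D) = −18x³ ÷ 3x² = −6x. Subtract (−6x)·D = −18x³ + 12x² + 18x. Remainder: −27x² + 22x + 31.
Step 4: lead(−27x² + 22x + 31) ÷ lead(D) = −27x² ÷ 3x² = −9. Subtract (−9)·D = −27x² + 18x + 27. Remainder: 4x + 4.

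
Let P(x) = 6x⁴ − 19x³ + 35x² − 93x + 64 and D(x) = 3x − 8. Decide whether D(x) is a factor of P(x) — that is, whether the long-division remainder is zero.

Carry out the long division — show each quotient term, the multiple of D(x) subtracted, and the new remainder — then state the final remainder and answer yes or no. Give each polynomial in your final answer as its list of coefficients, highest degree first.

R = [8], so D(x) is not a factor of P(x). no

Step 1: lead(6x⁴ − 19x³ + 35x² − 93x + 64) ÷ lead(D) = 6x⁴ ÷ 3x = 2x³. Subtract (2x³)·D = 6x⁴ − 16x³. Remainder: −3x³ + 35x² − 93x + 64.
Step 2: lead(−3x³ + 35x² − 93x + 64) ÷ lead(D) = −3x³ ÷ 3x = −x². Subtract (−x²)·D = −3x³ + 8x². Remainder: 27x² − 93x + 64.
Step 3: lead(27x² − 93x + 64) ÷ lead(D) = 27x² ÷ 3x = 9x. Subtract (9x)·D = 27x² − 72x. Remainder: −21x + 64.
Step 4: lead(−21x + 64) ÷ lead(D) = −21x ÷ 3x = −7. Subtract (−7)·D = −21x + 56. Remainder: 8.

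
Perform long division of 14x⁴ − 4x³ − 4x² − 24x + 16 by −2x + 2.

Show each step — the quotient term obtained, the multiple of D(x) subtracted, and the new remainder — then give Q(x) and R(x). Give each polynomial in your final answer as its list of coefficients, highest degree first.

Q = [-7, -5, -3, 9]; R = [-2]

Step 1: lead(14x⁴ − 4x³ − 4x² − 24x + 16) ÷ lead(D) = 14x⁴ ÷ −2x = −7x³. Subtract (−7x³)·D = 14x⁴ − 14x³. Remainder: 10x³ − 4x² − 24x + 16.
Step 2: lead(10x³ − 4x² − 24x + 16) ÷ lead(D) = 10x³ ÷ −2x = −5x². Subtract (−5x²)·D = 10x³ − 10x². Remainder: 6x² − 24x + 16.
Step 3: lead(6x² − 24x + 16) ÷ lead(D) = 6x² ÷ −2x = −3x. Subtract (−3x)·D = 6x² − 6x. Remainder: −18x + 16.
Step 4: lead(−18x + 16) ÷ lead(D) = −18x ÷ −2x = 9. Subtract (9)·D = −18x + 18. Remainder: −2.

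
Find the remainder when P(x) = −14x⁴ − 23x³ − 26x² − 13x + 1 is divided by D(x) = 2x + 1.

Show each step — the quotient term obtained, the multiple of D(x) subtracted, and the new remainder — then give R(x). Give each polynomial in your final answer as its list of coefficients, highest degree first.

Step 1: lead(−14x⁴ − 23x³ − 26x² − 13x + 1) ÷ lead(D) = −14x⁴ ÷ 2x = −7x³. Subtract (−7x³)·D = −14x⁴ − 7x³. Remainder: −16x³ − 26x² − 13x + 1.
Step 2: lead(−16x³ − 26x² − 13x + 1) ÷ lead(D) = −16x³ ÷ 2x = −8x². Subtract (−8x²)·D = −16x³ − 8x². Remainder: −18x² − 13x + 1.
Step 3: lead(−18x² − 13x + 1) ÷ lead(D) = −18x² ÷ 2x = −9x. Subtract (−9x)·D = −18x² − 9x. Remainder: −4x + 1.
Step 4: lead(−4x + 1) ÷ lead(D) = −4x ÷ 2x = −2. Subtract (−2)·D = −4x − 2. Remainder: 3.

R = [3]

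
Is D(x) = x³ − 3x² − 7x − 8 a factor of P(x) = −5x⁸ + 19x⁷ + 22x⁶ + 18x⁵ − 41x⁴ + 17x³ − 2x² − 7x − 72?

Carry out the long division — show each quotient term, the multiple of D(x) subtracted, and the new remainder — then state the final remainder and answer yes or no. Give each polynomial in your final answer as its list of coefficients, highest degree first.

Step 1: lead(−5x⁸ + 19x⁷ + 22x⁶ + 18x⁵ − 41x⁴ + 17x³ − 2x² − 7x − 72) ÷ lead(D) = −5x⁸ ÷ x³ = −5x⁵. Subtract (−5x⁵)·D = −5x⁸ + 15x⁷ + 35x⁶ + 40x⁵. Remainder: 4x⁷ − 13x⁶ − 22x⁵ − 41x⁴ + 17x³ − 2x² − 7x − 72.
Step 2: lead(4x⁷ − 13x⁶ − 22x⁵ − 41x⁴ + 17x³ − 2x² − 7x − 72) ÷ lead(D) = 4x⁷ ÷ x³ = 4x⁴. Subtract (4x⁴)·D = 4x⁷ − 12x⁶ − 28x⁵ − 32x⁴. Remainder: −x⁶ + 6x⁵ − 9x⁴ + 17x³ − 2x² − 7x − 72.
Step 3: lead(−x⁶ + 6x⁵ − 9x⁴ + 17x³ − 2x² − 7x − 72) ÷ lead(D) = −x⁶ ÷ x³ = −x³. Subtract (−x³)·D = −x⁶ + 3x⁵ + 7x⁴ + 8x³. Remainder: 3x⁵ − 16x⁴ + 9x³ − 2x² − 7x − 72.
Step 4: lead(3x⁵ − 16x⁴ + 9x³ − 2x² − 7x − 72) ÷ lead(D) = 3x⁵ ÷ x³ = 3x². Subtract (3x²)·D = 3x⁵ − 9x⁴ − 21x³ − 24x². Remainder: −7x⁴ + 30x³ + 22x² − 7x − 72.
Step 5: lead(−7x⁴ + 30x³ + 22x² − 7x − 72) ÷ lead(D) = −7x⁴ ÷ x³ = −7x. Subtract (−7x)·D = −7x⁴ + 21x³ + 49x² + 56x. Remainder: 9x³ − 27x² − 63x − 72.
Step 6: lead(9x³ − 27x² − 63x − 72) ÷ lead(D) = 9x³ ÷ x³ = 9. Subtract (9)·D = 9x³ − 27x² − 63x − 72. Remainder: 0.

R = [0], so D(x) is a factor of P(x). yes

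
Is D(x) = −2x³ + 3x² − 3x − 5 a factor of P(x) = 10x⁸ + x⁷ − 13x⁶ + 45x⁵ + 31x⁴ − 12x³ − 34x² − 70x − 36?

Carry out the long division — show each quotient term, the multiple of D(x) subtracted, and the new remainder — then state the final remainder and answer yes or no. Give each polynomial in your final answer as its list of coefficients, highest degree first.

R = [-3, -4, -1], so D(x) is not a factor of P(x). no

Step 1: lead(10x⁸ + x⁷ − 13x⁶ + 45x⁵ + 31x⁴ − 12x³ − 34x² − 70x − 36) ÷ lead(D) = 10x⁸ ÷ −2x³ = −5x⁵. Subtract (−5x⁵)·D = 10x⁸ − 15x⁷ + 15x⁶ + 25x⁵. Remainder: 16x⁷ − 28x⁶ + 20x⁵ + 31x⁴ − 12x³ − 34x² − 70x − 36.
Step 2: lead(16x⁷ − 28x⁶ + 20x⁵ + 31x⁴ − 12x³ − 34x² − 70x − 36) ÷ lead(D) = 16x⁷ ÷ −2x³ = −8x⁴. Subtract (−8x⁴)·D = 16x⁷ − 24x⁶ + 24x⁵ + 40x⁴. Remainder: −4x⁶ − 4x⁵ − 9x⁴ − 12x³ − 34x² − 70x − 36.
Step 3: lead(−4x⁶ − 4x⁵ − 9x⁴ − 12x³ − 34x² − 70x − 36) ÷ lead(D) = −4x⁶ ÷ −2x³ = 2x³. Subtract (2x³)·D = −4x⁶ + 6x⁵ − 6x⁴ − 10x³. Remainder: −10x⁵ − 3x⁴ − 2x³ − 34x² − 70x − 36.
Step 4: lead(−10x⁵ − 3x⁴ − 2x³ − 34x² − 70x − 36) ÷ lead(D) = −10x⁵ ÷ −2x³ = 5x². Subtract (5x²)·D = −10x⁵ + 15x⁴ − 15x³ − 25x². Remainder: −18x⁴ + 13x³ − 9x² − 70x − 36.
Step 5: lead(−18x⁴ + 13x³ − 9x² − 70x − 36) ÷ lead(D) = −18x⁴ ÷ −2x³ = 9x. Subtract (9x)·D = −18x⁴ + 27x³ − 27x² − 45x. Remainder: −14x³ + 18x² − 25x − 36.
Step 6: lead(−14x³ + 18x² − 25x − 36) ÷ lead(D) = −14x³ ÷ −2x³ = 7. Subtract (7)·D = −14x³ + 21x² − 21x − 35. Remainder: −3x² − 4x − 1.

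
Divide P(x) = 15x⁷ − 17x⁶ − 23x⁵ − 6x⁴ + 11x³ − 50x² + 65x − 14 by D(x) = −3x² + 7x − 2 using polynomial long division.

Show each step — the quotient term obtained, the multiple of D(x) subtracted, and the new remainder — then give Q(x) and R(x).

Q(x) = −5x⁵ − 6x⁴ − 3x³ − x² − 4x + 8; R(x) = x + 2

Step 1: lead(15x⁷ − 17x⁶ − 23x⁵ − 6x⁴ + 11x³ − 50x² + 65x − 14) ÷ lead(D) = 15x⁷ ÷ −3x² = −5x⁵. Subtract (−5x⁵)·D = 15x⁷ − 35x⁶ + 10x⁵. Remainder: 18x⁶ − 33x⁵ − 6x⁴ + 11x³ − 50x² + 65x − 14.
Step 2: lead(18x⁶ − 33x⁵ − 6x⁴ + 11x³ − 50x² + 65x − 14) ÷ lead(D) = 18x⁶ ÷ −3x² = −6x⁴. Subtract (−6x⁴)·D = 18x⁶ − 42x⁵ + 12x⁴. Remainder: 9x⁵ − 18x⁴ + 11x³ − 50x² + 65x − 14.
Step 3: lead(9x⁵ − 18x⁴ + 11x³ − 50x² + 65x − 14) ÷ lead(D) = 9x⁵ ÷ −3x² = −3x³. Subtract (−3x³)·D = 9x⁵ − 21x⁴ + 6x³. Remainder: 3x⁴ + 5x³ − 50x² + 65x − 14.
Step 4: lead(3x⁴ + 5x³ − 50x² + 65x − 14) ÷ lead(D) = 3x⁴ ÷ −3x² = −x². Subtract (−x²)·D = 3x⁴ − 7x³ + 2x². Remainder: 12x³ − 52x² + 65x − 14.
Step 5: lead(12x³ − 52x² + 65x − 14) ÷ lead(D) = 12x³ ÷ −3x² = −4x. Subtract (−4x)·D = 12x³ − 28x² + 8x. Remainder: −24x² + 57x − 14.
Step 6: lead(−24x² + 57x − 14) ÷ lead(D) = −24x² ÷ −3x² = 8. Subtract (8)·D = −24x² + 56x − 16. Remainder: x + 2.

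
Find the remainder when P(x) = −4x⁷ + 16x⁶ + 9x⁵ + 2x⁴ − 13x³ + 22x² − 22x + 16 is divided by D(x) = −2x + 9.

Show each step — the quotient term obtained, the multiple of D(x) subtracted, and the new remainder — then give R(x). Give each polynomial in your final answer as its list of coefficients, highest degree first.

R = [-2]

Step 1: lead(−4x⁷ + 16x⁶ + 9x⁵ + 2x⁴ − 13x³ + 22x² − 22x + 16) ÷ lead(D) = −4x⁷ ÷ −2x = 2x⁶. Subtract (2x⁶)·D = −4x⁷ + 18x⁶. Remainder: −2x⁶ + 9x⁵ + 2x⁴ − 13x³ + 22x² − 22x + 16.
Step 2: lead(−2x⁶ + 9x⁵ + 2x⁴ − 13x³ + 22x² − 22x + 16) ÷ lead(D) = −2x⁶ ÷ −2x = x⁵. Subtract (x⁵)·D = −2x⁶ + 9x⁵. Remainder: 2x⁴ − 13x³ + 22x² − 22x + 16.
Step 3: lead(2x⁴ − 13x³ + 22x² − 22x + 16) ÷ lead(D) = 2x⁴ ÷ −2x = −x³. Subtract (−x³)·D = 2x⁴ − 9x³. Remainder: −4x³ + 22x² − 22x + 16.
Step 4: lead(−4x³ + 22x² − 22x + 16) ÷ lead(D) = −4x³ ÷ −2x = 2x². Subtract (2x²)·D = −4x³ + 18x². Remainder: 4x² − 22x + 16.
Step 5: lead(4x² − 22x + 16) ÷ lead(D) = 4x² ÷ −2x = −2x. Subtract (−2x)·D = 4x² − 18x. Remainder: −4x + 16.
Step 6: lead(−4x + 16) ÷ lead(D) = −4x ÷ −2x = 2. Subtract (2)·D = −4x + 18. Remainder: −2.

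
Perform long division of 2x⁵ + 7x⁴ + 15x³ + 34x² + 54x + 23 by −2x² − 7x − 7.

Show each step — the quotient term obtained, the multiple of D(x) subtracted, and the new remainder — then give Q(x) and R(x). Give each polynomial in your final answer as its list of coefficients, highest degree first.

Q = [-1, 0, -4, -3]; R = [5, 2]

Step 1: lead(2x⁵ + 7x⁴ + 15x³ + 34x² + 54x + 23) ÷ lead(D) = 2x⁵ ÷ −2x² = −x³. Subtract (−x³)·D = 2x⁵ + 7x⁴ + 7x³. Remainder: 8x³ + 34x² + 54x + 23.
Step 2: lead(8x³ + 34x² + 54x + 23) ÷ lead(D) = 8x³ ÷ −2x² = −4x. Subtract (−4x)·D = 8x³ + 28x² + 28x. Remainder: 6x² + 26x + 23.
Step 3: lead(6x² + 26x + 23) ÷ lead(D) = 6x² ÷ −2x² = −3. Subtract (−3)·D = 6x² + 21x + 21. Remainder: 5x + 2.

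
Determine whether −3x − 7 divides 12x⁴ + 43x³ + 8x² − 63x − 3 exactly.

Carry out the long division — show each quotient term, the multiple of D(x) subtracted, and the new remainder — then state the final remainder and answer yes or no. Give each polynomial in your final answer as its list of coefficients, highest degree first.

R = [-3], so D(x) is not a factor of P(x). no

Step 1: lead(12x⁴ + 43x³ + 8x² − 63x − 3) ÷ lead(D) = 12x⁴ ÷ −3x = −4x³. Subtract (−4x³)·D = 12x⁴ + 28x³. Remainder: 15x³ + 8x² − 63x − 3.
Step 2: lead(15x³ + 8x² − 63x − 3) ÷ lead(D) = 15x³ ÷ −3x = −5x². Subtract (−5x²)·D = 15x³ + 35x². Remainder: −27x² − 63x − 3.
Step 3: lead(−27x² − 63x − 3) ÷ lead(D) = −27x² ÷ −3x = 9x. Subtract (9x)·D = −27x² − 63x. Remainder: −3.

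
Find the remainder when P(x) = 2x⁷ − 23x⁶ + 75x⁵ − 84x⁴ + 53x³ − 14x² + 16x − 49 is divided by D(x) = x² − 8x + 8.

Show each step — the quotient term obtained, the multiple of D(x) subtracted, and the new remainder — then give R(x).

R(x) = −8x − 1

Step 1: lead(2x⁷ − 23x⁶ + 75x⁵ − 84x⁴ + 53x³ − 14x² + 16x − 49) ÷ lead(D) = 2x⁷ ÷ x² = 2x⁵. Subtract (2x⁵)·D = 2x⁷ − 16x⁶ + 16x⁵. Remainder: −7x⁶ + 59x⁵ − 84x⁴ + 53x³ − 14x² + 16x − 49.
Step 2: lead(−7x⁶ + 59x⁵ − 84x⁴ + 53x³ − 14x² + 16x − 49) ÷ lead(D) = −7x⁶ ÷ x² = −7x⁴. Subtract (−7x⁴)·D = −7x⁶ + 56x⁵ − 56x⁴. Remainder: 3x⁵ − 28x⁴ + 53x³ − 14x² + 16x − 49.
Step 3: lead(3x⁵ − 28x⁴ + 53x³ − 14x² + 16x − 49) ÷ lead(D) = 3x⁵ ÷ x² = 3x³. Subtract (3x³)·D = 3x⁵ − 24x⁴ + 24x³. Remainder: −4x⁴ + 29x³ − 14x² + 16x − 49.
Step 4: lead(−4x⁴ + 29x³ − 14x² + 16x − 49) ÷ lead(D) = −4x⁴ ÷ x² = −4x². Subtract (−4x²)·D = −4x⁴ + 32x³ − 32x². Remainder: −3x³ + 18x² + 16x − 49.
Step 5: lead(−3x³ + 18x² + 16x − 49) ÷ lead(D) = −3x³ ÷ x² = −3x. Subtract (−3x)·D = −3x³ + 24x² − 24x. Remainder: −6x² + 40x − 49.
Step 6: lead(−6x² + 40x − 49) ÷ lead(D) = −6x² ÷ x² = −6. Subtract (−6)·D = −6x² + 48x − 48. Remainder: −8x − 1.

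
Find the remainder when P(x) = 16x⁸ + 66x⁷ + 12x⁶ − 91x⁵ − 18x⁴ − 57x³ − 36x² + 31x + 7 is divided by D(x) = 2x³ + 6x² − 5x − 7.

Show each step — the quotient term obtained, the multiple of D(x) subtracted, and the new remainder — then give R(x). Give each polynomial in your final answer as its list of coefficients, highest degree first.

Step 1: lead(16x⁸ + 66x⁷ + 12x⁶ − 91x⁵ − 18x⁴ − 57x³ − 36x² + 31x + 7) ÷ lead(D) = 16x⁸ ÷ 2x³ = 8x⁵. Subtract (8x⁵)·D = 16x⁸ + 48x⁷ − 40x⁶ − 56x⁵. Remainder: 18x⁷ + 52x⁶ − 35x⁵ − 18x⁴ − 57x³ − 36x² + 31x + 7.
Step 2: lead(18x⁷ + 52x⁶ − 35x⁵ − 18x⁴ − 57x³ − 36x² + 31x + 7) ÷ lead(D) = 18x⁷ ÷ 2x³ = 9x⁴. Subtract (9x⁴)·D = 18x⁷ + 54x⁶ − 45x⁵ − 63x⁴. Remainder: −2x⁶ + 10x⁵ + 45x⁴ − 57x³ − 36x² + 31x + 7.
Step 3: lead(−2x⁶ + 10x⁵ + 45x⁴ − 57x³ − 36x² + 31x + 7) ÷ lead(D) = −2x⁶ ÷ 2x³ = −x³. Subtract (−x³)·D = −2x⁶ − 6x⁵ + 5x⁴ + 7x³. Remainder: 16x⁵ + 40x⁴ − 64x³ − 36x² + 31x + 7.
Step 4: lead(16x⁵ + 40x⁴ − 64x³ − 36x² + 31x + 7) ÷ lead(D) = 16x⁵ ÷ 2x³ = 8x². Subtract (8x²)·D = 16x⁵ + 48x⁴ − 40x³ − 56x². Remainder: −8x⁴ − 24x³ + 20x² + 31x + 7.
Step 5: lead(−8x⁴ − 24x³ + 20x² + 31x + 7) ÷ lead(D) = −8x⁴ ÷ 2x³ = −4x. Subtract (−4x)·D = −8x⁴ − 24x³ + 20x² + 28x. Remainder: 3x + 7.

R = [3, 7]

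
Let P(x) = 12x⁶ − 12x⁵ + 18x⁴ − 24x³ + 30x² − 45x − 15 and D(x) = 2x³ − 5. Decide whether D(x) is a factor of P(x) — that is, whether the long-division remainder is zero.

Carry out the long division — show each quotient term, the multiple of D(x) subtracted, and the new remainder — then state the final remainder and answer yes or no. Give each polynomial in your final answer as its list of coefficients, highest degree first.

R = [0], so D(x) is a factor of P(x). yes

Step 1: lead(12x⁶ − 12x⁵ + 18x⁴ − 24x³ + 30x² − 45x − 15) ÷ lead(D) = 12x⁶ ÷ 2x³ = 6x³. Subtract (6x³)·D = 12x⁶ − 30x³. Remainder: −12x⁵ + 18x⁴ + 6x³ + 30x² − 45x − 15.
Step 2: lead(−12x⁵ + 18x⁴ + 6x³ + 30x² − 45x − 15) ÷ lead(D) = −12x⁵ ÷ 2x³ = −6x². Subtract (−6x²)·D = −12x⁵ + 30x². Remainder: 18x⁴ + 6x³ − 45x − 15.
Step 3: lead(18x⁴ + 6x³ − 45x − 15) ÷ lead(D) = 18x⁴ ÷ 2x³ = 9x. Subtract (9x)·D = 18x⁴ − 45x. Remainder: 6x³ − 15.
Step 4: lead(6x³ − 15) ÷ lead(D) = 6x³ ÷ 2x³ = 3. Subtract (3)·D = 6x³ − 15. Remainder: 0.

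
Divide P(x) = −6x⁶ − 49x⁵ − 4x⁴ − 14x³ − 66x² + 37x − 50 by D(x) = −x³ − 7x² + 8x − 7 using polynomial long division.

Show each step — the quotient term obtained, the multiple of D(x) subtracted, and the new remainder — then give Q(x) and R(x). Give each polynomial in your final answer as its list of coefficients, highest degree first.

Step 1: lead(−6x⁶ − 49x⁵ − 4x⁴ − 14x³ − 66x² + 37x − 50) ÷ lead(D) = −6x⁶ ÷ −x³ = 6x³. Subtract (6x³)·D = −6x⁶ − 42x⁵ + 48x⁴ − 42x³. Remainder: −7x⁵ − 52x⁴ + 28x³ − 66x² + 37x − 50.
Step 2: lead(−7x⁵ − 52x⁴ + 28x³ − 66x² + 37x − 50) ÷ lead(D) = −7x⁵ ÷ −x³ = 7x². Subtract (7x²)·D = −7x⁵ − 49x⁴ + 56x³ − 49x². Remainder: −3x⁴ − 28x³ − 17x² + 37x − 50.
Step 3: lead(−3x⁴ − 28x³ − 17x² + 37x − 50) ÷ lead(D) = −3x⁴ ÷ −x³ = 3x. Subtract (3x)·D = −3x⁴ − 21x³ + 24x² − 21x. Remainder: −7x³ − 41x² + 58x − 50.
Step 4: lead(−7x³ − 41x² + 58x − 50) ÷ lead(D) = −7x³ ÷ −x³ = 7. Subtract (7)·D = −7x³ − 49x² + 56x − 49. Remainder: 8x² + 2x − 1.

Q = [6, 7, 3, 7]; R = [8, 2, -1]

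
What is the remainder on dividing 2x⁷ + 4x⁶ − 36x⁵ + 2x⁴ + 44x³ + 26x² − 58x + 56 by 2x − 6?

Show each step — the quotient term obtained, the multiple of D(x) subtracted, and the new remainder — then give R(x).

R(x) = 8

Step 1: lead(2x⁷ + 4x⁶ − 36x⁵ + 2x⁴ + 44x³ + 26x² − 58x + 56) ÷ lead(D) = 2x⁷ ÷ 2x = x⁶. Subtract (x⁶)·D = 2x⁷ − 6x⁶. Remainder: 10x⁶ − 36x⁵ + 2x⁴ + 44x³ + 26x² − 58x + 56.
Step 2: lead(10x⁶ − 36x⁵ + 2x⁴ + 44x³ + 26x² − 58x + 56) ÷ lead(D) = 10x⁶ ÷ 2x = 5x⁵. Subtract (5x⁵)·D = 10x⁶ − 30x⁵. Remainder: −6x⁵ + 2x⁴ + 44x³ + 26x² − 58x + 56.
Step 3: lead(−6x⁵ + 2x⁴ + 44x³ + 26x² − 58x + 56) ÷ lead(D) = −6x⁵ ÷ 2x = −3x⁴. Subtract (−3x⁴)·D = −6x⁵ + 18x⁴. Remainder: −16x⁴ + 44x³ + 26x² − 58x + 56.
Step 4: lead(−16x⁴ + 44x³ + 26x² − 58x + 56) ÷ lead(D) = −16x⁴ ÷ 2x = −8x³. Subtract (−8x³)·D = −16x⁴ + 48x³. Remainder: −4x³ + 26x² − 58x + 56.
Step 5: lead(−4x³ + 26x² − 58x + 56) ÷ lead(D) = −4x³ ÷ 2x = −2x². Subtract (−2x²)·D = −4x³ + 12x². Remainder: 14x² − 58x + 56.
Step 6: lead(14x² − 58x + 56) ÷ lead(D) = 14x² ÷ 2x = 7x. Subtract (7x)·D = 14x² − 42x. Remainder: −16x + 56.
Step 7: lead(−16x + 56) ÷ lead(D) = −16x ÷ 2x = −8. Subtract (−8)·D = −16x + 48. Remainder: 8.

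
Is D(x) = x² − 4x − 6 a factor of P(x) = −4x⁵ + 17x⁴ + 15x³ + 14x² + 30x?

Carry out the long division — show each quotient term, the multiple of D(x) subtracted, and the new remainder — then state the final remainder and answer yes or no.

R(x) = 0, so D(x) is a factor of P(x). yes

Step 1: lead(−4x⁵ + 17x⁴ + 15x³ + 14x² + 30x) ÷ lead(D) = −4x⁵ ÷ x² = −4x³. Subtract (−4x³)·D = −4x⁵ + 16x⁴ + 24x³. Remainder: x⁴ − 9x³ + 14x² + 30x.
Step 2: lead(x⁴ − 9x³ + 14x² + 30x) ÷ lead(D) = x⁴ ÷ x² = x². Subtract (x²)·D = x⁴ − 4x³ − 6x². Remainder: −5x³ + 20x² + 30x.
Step 3: lead(−5x³ + 20x² + 30x) ÷ lead(D) = −5x³ ÷ x² = −5x. Subtract (−5x)·D = −5x³ + 20x² + 30x. Remainder: 0.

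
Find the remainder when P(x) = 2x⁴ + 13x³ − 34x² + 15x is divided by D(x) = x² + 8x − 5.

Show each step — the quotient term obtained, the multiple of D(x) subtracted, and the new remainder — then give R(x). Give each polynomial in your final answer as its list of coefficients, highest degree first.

R = [0]

Step 1: lead(2x⁴ + 13x³ − 34x² + 15x) ÷ lead(D) = 2x⁴ ÷ x² = 2x². Subtract (2x²)·D = 2x⁴ + 16x³ − 10x². Remainder: −3x³ − 24x² + 15x.
Step 2: lead(−3x³ − 24x² + 15x) ÷ lead(D) = −3x³ ÷ x² = −3x. Subtract (−3x)·D = −3x³ − 24x² + 15x. Remainder: 0.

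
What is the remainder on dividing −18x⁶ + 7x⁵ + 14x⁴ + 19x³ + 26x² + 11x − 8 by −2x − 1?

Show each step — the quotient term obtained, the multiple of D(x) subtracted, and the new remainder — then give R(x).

R(x) = −9

Step 1: lead(−18x⁶ + 7x⁵ + 14x⁴ + 19x³ + 26x² + 11x − 8) ÷ lead(D) = −18x⁶ ÷ −2x = 9x⁵. Subtract (9x⁵)·D = −18x⁶ − 9x⁵. Remainder: 16x⁵ + 14x⁴ + 19x³ + 26x² + 11x − 8.
Step 2: lead(16x⁵ + 14x⁴ + 19x³ + 26x² + 11x − 8) ÷ lead(D) = 16x⁵ ÷ −2x = −8x⁴. Subtract (−8x⁴)·D = 16x⁵ + 8x⁴. Remainder: 6x⁴ + 19x³ + 26x² + 11x − 8.
Step 3: lead(6x⁴ + 19x³ + 26x² + 11x − 8) ÷ lead(D) = 6x⁴ ÷ −2x = −3x³. Subtract (−3x³)·D = 6x⁴ + 3x³. Remainder: 16x³ + 26x² + 11x − 8.
Step 4: lead(16x³ + 26x² + 11x − 8) ÷ lead(D) = 16x³ ÷ −2x = −8x². Subtract (−8x²)·D = 16x³ + 8x². Remainder: 18x² + 11x − 8.
Step 5: lead(18x² + 11x − 8) ÷ lead(D) = 18x² ÷ −2x = −9x. Subtract (−9x)·D = 18x² + 9x. Remainder: 2x − 8.
Step 6: lead(2x − 8) ÷ lead(D) = 2x ÷ −2x = −1. Subtract (−1)·D = 2x + 1. Remainder: −9.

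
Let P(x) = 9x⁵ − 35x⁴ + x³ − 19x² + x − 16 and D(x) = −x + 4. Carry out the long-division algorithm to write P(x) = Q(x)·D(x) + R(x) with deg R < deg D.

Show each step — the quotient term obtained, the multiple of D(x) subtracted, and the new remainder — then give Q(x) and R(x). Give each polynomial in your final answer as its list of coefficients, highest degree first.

Q = [-9, -1, -5, -1, -5]; R = [4]

Step 1: lead(9x⁵ − 35x⁴ + x³ − 19x² + x − 16) ÷ lead(D) = 9x⁵ ÷ −x = −9x⁴. Subtract (−9x⁴)·D = 9x⁵ − 36x⁴. Remainder: x⁴ + x³ − 19x² + x − 16.
Step 2: lead(x⁴ + x³ − 19x² + x − 16) ÷ lead(D) = x⁴ ÷ −x = −x³. Subtract (−x³)·D = x⁴ − 4x³. Remainder: 5x³ − 19x² + x − 16.
Step 3: lead(5x³ − 19x² + x − 16) ÷ lead(D) = 5x³ ÷ −x = −5x². Subtract (−5x²)·D = 5x³ − 20x². Remainder: x² + x − 16.
Step 4: lead(x² + x − 16) ÷ lead(D) = x² ÷ −x = −x. Subtract (−x)·D = x² − 4x. Remainder: 5x − 16.
Step 5: lead(5x − 16) ÷ lead(D) = 5x ÷ −x = −5. Subtract (−5)·D = 5x − 20. Remainder: 4.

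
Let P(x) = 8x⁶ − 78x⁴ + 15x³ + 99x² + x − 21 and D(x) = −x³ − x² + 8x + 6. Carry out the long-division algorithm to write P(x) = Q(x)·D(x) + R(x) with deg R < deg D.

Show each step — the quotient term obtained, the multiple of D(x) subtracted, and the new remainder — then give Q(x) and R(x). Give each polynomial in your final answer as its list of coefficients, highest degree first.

Q = [-8, 8, 6, -5]; R = [-2, 5, 9]

Step 1: lead(8x⁶ − 78x⁴ + 15x³ + 99x² + x − 21) ÷ lead(D) = 8x⁶ ÷ −x³ = −8x³. Subtract (−8x³)·D = 8x⁶ + 8x⁵ − 64x⁴ − 48x³. Remainder: −8x⁵ − 14x⁴ + 63x³ + 99x² + x − 21.
Step 2: lead(−8x⁵ − 14x⁴ + 63x³ + 99x² + x − 21) ÷ lead(D) = −8x⁵ ÷ −x³ = 8x². Subtract (8x²)·D = −8x⁵ − 8x⁴ + 64x³ + 48x². Remainder: −6x⁴ − x³ + 51x² + x − 21.
Step 3: lead(−6x⁴ − x³ + 51x² + x − 21) ÷ lead(D) = −6x⁴ ÷ −x³ = 6x. Subtract (6x)·D = −6x⁴ − 6x³ + 48x² + 36x. Remainder: 5x³ + 3x² − 35x − 21.
Step 4: lead(5x³ + 3x² − 35x − 21) ÷ lead(D) = 5x³ ÷ −x³ = −5. Subtract (−5)·D = 5x³ + 5x² − 40x − 30. Remainder: −2x² + 5x + 9.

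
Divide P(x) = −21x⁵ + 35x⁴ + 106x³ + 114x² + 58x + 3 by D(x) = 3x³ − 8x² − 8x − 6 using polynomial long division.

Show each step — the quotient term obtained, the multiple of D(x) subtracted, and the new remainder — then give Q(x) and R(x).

Step 1: lead(−21x⁵ + 35x⁴ + 106x³ + 114x² + 58x + 3) ÷ lead(D) = −21x⁵ ÷ 3x³ = −7x². Subtract (−7x²)·D = −21x⁵ + 56x⁴ + 56x³ + 42x². Remainder: −21x⁴ + 50x³ + 72x² + 58x + 3.
Step 2: lead(−21x⁴ + 50x³ + 72x² + 58x + 3) ÷ lead(D) = −21x⁴ ÷ 3x³ = −7x. Subtract (−7x)·D = −21x⁴ + 56x³ + 56x² + 42x. Remainder: −6x³ + 16x² + 16x + 3.
Step 3: lead(−6x³ + 16x² + 16x + 3) ÷ lead(D) = −6x³ ÷ 3x³ = −2. Subtract (−2)·D = −6x³ + 16x² + 16x + 12. Remainder: −9.

Q(x) = −7x² − 7x − 2; R(x) = −9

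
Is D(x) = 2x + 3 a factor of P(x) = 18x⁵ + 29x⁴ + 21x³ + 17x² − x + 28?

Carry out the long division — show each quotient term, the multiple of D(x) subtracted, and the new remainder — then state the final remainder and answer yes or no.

R(x) = 7, so D(x) is not a factor of P(x). no

Step 1: lead(18x⁵ + 29x⁴ + 21x³ + 17x² − x + 28) ÷ lead(D) = 18x⁵ ÷ 2x = 9x⁴. Subtract (9x⁴)·D = 18x⁵ + 27x⁴. Remainder: 2x⁴ + 21x³ + 17x² − x + 28.
Step 2: lead(2x⁴ + 21x³ + 17x² − x + 28) ÷ lead(D) = 2x⁴ ÷ 2x = x³. Subtract (x³)·D = 2x⁴ + 3x³. Remainder: 18x³ + 17x² − x + 28.
Step 3: lead(18x³ + 17x² − x + 28) ÷ lead(D) = 18x³ ÷ 2x = 9x². Subtract (9x²)·D = 18x³ + 27x². Remainder: −10x² − x + 28.
Step 4: lead(−10x² − x + 28) ÷ lead(D) = −10x² ÷ 2x = −5x. Subtract (−5x)·D = −10x² − 15x. Remainder: 14x + 28.
Step 5: lead(14x + 28) ÷ lead(D) = 14x ÷ 2x = 7. Subtract (7)·D = 14x + 21. Remainder: 7.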